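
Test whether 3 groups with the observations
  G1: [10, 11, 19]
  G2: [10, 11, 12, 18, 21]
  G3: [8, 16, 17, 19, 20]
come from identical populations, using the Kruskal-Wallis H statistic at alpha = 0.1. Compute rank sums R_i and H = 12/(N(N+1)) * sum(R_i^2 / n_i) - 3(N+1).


Step 1: Combine all N = 13 observations and assign midranks.
sorted (value, group, rank): (8,G3,1), (10,G1,2.5), (10,G2,2.5), (11,G1,4.5), (11,G2,4.5), (12,G2,6), (16,G3,7), (17,G3,8), (18,G2,9), (19,G1,10.5), (19,G3,10.5), (20,G3,12), (21,G2,13)
Step 2: Sum ranks within each group.
R_1 = 17.5 (n_1 = 3)
R_2 = 35 (n_2 = 5)
R_3 = 38.5 (n_3 = 5)
Step 3: H = 12/(N(N+1)) * sum(R_i^2/n_i) - 3(N+1)
     = 12/(13*14) * (17.5^2/3 + 35^2/5 + 38.5^2/5) - 3*14
     = 0.065934 * 643.533 - 42
     = 0.430769.
Step 4: Ties present; correction factor C = 1 - 18/(13^3 - 13) = 0.991758. Corrected H = 0.430769 / 0.991758 = 0.434349.
Step 5: Under H0, H ~ chi^2(2); p-value = 0.804790.
Step 6: alpha = 0.1. fail to reject H0.

H = 0.4343, df = 2, p = 0.804790, fail to reject H0.


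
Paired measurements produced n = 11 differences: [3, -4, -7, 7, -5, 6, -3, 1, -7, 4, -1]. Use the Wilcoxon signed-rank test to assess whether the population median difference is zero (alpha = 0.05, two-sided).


Step 1: Drop any zero differences (none here) and take |d_i|.
|d| = [3, 4, 7, 7, 5, 6, 3, 1, 7, 4, 1]
Step 2: Midrank |d_i| (ties get averaged ranks).
ranks: |3|->3.5, |4|->5.5, |7|->10, |7|->10, |5|->7, |6|->8, |3|->3.5, |1|->1.5, |7|->10, |4|->5.5, |1|->1.5
Step 3: Attach original signs; sum ranks with positive sign and with negative sign.
W+ = 3.5 + 10 + 8 + 1.5 + 5.5 = 28.5
W- = 5.5 + 10 + 7 + 3.5 + 10 + 1.5 = 37.5
(Check: W+ + W- = 66 should equal n(n+1)/2 = 66.)
Step 4: Test statistic W = min(W+, W-) = 28.5.
Step 5: Ties in |d|, so use the tie-corrected normal approximation.
        E[W] = n(n+1)/4 = 11*12/4 = 33.
        Tie groups: |d|=1 (t=2), |d|=3 (t=2), |d|=4 (t=2), |d|=7 (t=3); sum(t^3 - t) = 42.
        Var[W] = n(n+1)(2n+1)/24 - sum(t^3-t)/48 = 3036/24 - 42/48 = 125.625.
        z = (W - E[W]) / sqrt(Var[W]) = (28.5 - 33) / 11.2083 = -0.4015.
        Two-sided p = 2*Phi(z) = 0.688060.
Step 6: alpha = 0.05. fail to reject H0.

W+ = 28.5, W- = 37.5, W = min = 28.5, p = 0.688060, fail to reject H0.


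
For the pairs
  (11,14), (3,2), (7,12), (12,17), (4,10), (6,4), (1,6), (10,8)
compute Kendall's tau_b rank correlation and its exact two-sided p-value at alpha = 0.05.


Step 1: Enumerate the 28 unordered pairs (i,j) with i<j and classify each by sign(x_j-x_i) * sign(y_j-y_i).
  (1,2):dx=-8,dy=-12->C; (1,3):dx=-4,dy=-2->C; (1,4):dx=+1,dy=+3->C; (1,5):dx=-7,dy=-4->C
  (1,6):dx=-5,dy=-10->C; (1,7):dx=-10,dy=-8->C; (1,8):dx=-1,dy=-6->C; (2,3):dx=+4,dy=+10->C
  (2,4):dx=+9,dy=+15->C; (2,5):dx=+1,dy=+8->C; (2,6):dx=+3,dy=+2->C; (2,7):dx=-2,dy=+4->D
  (2,8):dx=+7,dy=+6->C; (3,4):dx=+5,dy=+5->C; (3,5):dx=-3,dy=-2->C; (3,6):dx=-1,dy=-8->C
  (3,7):dx=-6,dy=-6->C; (3,8):dx=+3,dy=-4->D; (4,5):dx=-8,dy=-7->C; (4,6):dx=-6,dy=-13->C
  (4,7):dx=-11,dy=-11->C; (4,8):dx=-2,dy=-9->C; (5,6):dx=+2,dy=-6->D; (5,7):dx=-3,dy=-4->C
  (5,8):dx=+6,dy=-2->D; (6,7):dx=-5,dy=+2->D; (6,8):dx=+4,dy=+4->C; (7,8):dx=+9,dy=+2->C
Step 2: C = 23, D = 5, total pairs = 28.
Step 3: tau = (C - D)/(n(n-1)/2) = (23 - 5)/28 = 0.642857.
Step 4: Exact two-sided p-value (enumerate n! = 40320 permutations of y under H0): p = 0.031151.
Step 5: alpha = 0.05. reject H0.

tau_b = 0.6429 (C=23, D=5), p = 0.031151, reject H0.


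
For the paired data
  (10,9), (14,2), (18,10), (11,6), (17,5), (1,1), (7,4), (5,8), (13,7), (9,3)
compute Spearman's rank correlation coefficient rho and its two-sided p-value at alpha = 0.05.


Step 1: Rank x and y separately (midranks; no ties here).
rank(x): 10->5, 14->8, 18->10, 11->6, 17->9, 1->1, 7->3, 5->2, 13->7, 9->4
rank(y): 9->9, 2->2, 10->10, 6->6, 5->5, 1->1, 4->4, 8->8, 7->7, 3->3
Step 2: d_i = R_x(i) - R_y(i); compute d_i^2.
  (5-9)^2=16, (8-2)^2=36, (10-10)^2=0, (6-6)^2=0, (9-5)^2=16, (1-1)^2=0, (3-4)^2=1, (2-8)^2=36, (7-7)^2=0, (4-3)^2=1
sum(d^2) = 106.
Step 3: rho = 1 - 6*106 / (10*(10^2 - 1)) = 1 - 636/990 = 0.357576.
Step 4: Under H0, t = rho * sqrt((n-2)/(1-rho^2)) = 1.0830 ~ t(8).
Step 5: Two-sided p-value from the t-distribution with 8 df = 0.310376.
Step 6: alpha = 0.05. fail to reject H0.

rho = 0.3576, p = 0.310376, fail to reject H0 at alpha = 0.05.


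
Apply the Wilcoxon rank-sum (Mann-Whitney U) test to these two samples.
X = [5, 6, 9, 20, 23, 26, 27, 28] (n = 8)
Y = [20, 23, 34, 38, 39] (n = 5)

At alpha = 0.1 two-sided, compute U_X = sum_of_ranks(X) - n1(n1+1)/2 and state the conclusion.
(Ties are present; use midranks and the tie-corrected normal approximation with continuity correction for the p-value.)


Step 1: Combine and sort all 13 observations; assign midranks.
sorted (value, group): (5,X), (6,X), (9,X), (20,X), (20,Y), (23,X), (23,Y), (26,X), (27,X), (28,X), (34,Y), (38,Y), (39,Y)
ranks: 5->1, 6->2, 9->3, 20->4.5, 20->4.5, 23->6.5, 23->6.5, 26->8, 27->9, 28->10, 34->11, 38->12, 39->13
Step 2: Rank sum for X: R1 = 1 + 2 + 3 + 4.5 + 6.5 + 8 + 9 + 10 = 44.
Step 3: U_X = R1 - n1(n1+1)/2 = 44 - 8*9/2 = 44 - 36 = 8.
       U_Y = n1*n2 - U_X = 40 - 8 = 32.
Step 4: Ties are present, so use the tie-corrected normal approximation (with continuity correction) for the p-value.
Step 5: p-value = 0.091397; compare to alpha = 0.1. reject H0.

U_X = 8, p = 0.091397, reject H0 at alpha = 0.1.


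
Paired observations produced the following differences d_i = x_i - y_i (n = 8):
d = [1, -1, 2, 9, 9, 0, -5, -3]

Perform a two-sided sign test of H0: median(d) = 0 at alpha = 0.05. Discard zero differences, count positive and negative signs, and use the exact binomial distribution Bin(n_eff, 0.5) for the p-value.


Step 1: Discard zero differences. Original n = 8; n_eff = number of nonzero differences = 7.
Nonzero differences (with sign): +1, -1, +2, +9, +9, -5, -3
Step 2: Count signs: positive = 4, negative = 3.
Step 3: Under H0: P(positive) = 0.5, so the number of positives S ~ Bin(7, 0.5).
Step 4: Two-sided exact p-value = sum of Bin(7,0.5) probabilities at or below the observed probability = 1.000000.
Step 5: alpha = 0.05. fail to reject H0.

n_eff = 7, pos = 4, neg = 3, p = 1.000000, fail to reject H0.


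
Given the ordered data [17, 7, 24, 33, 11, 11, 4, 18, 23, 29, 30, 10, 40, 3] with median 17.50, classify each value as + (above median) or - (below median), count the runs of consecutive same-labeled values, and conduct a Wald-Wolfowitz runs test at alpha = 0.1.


Step 1: Compute median = 17.50; label A = above, B = below.
Labels in order: BBAABBBAAAABAB  (n_A = 7, n_B = 7)
Step 2: Count runs R = 7.
Step 3: Under H0 (random ordering), E[R] = 2*n_A*n_B/(n_A+n_B) + 1 = 2*7*7/14 + 1 = 8.0000.
        Var[R] = 2*n_A*n_B*(2*n_A*n_B - n_A - n_B) / ((n_A+n_B)^2 * (n_A+n_B-1)) = 8232/2548 = 3.2308.
        SD[R] = 1.7974.
Step 4: Continuity-corrected z = (R + 0.5 - E[R]) / SD[R] = (7 + 0.5 - 8.0000) / 1.7974 = -0.2782.
Step 5: Two-sided p-value via normal approximation = 2*(1 - Phi(|z|)) = 0.780879.
Step 6: alpha = 0.1. fail to reject H0.

R = 7, z = -0.2782, p = 0.780879, fail to reject H0.


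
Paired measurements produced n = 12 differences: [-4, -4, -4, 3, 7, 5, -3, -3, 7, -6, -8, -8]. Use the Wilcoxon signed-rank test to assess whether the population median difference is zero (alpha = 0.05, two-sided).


Step 1: Drop any zero differences (none here) and take |d_i|.
|d| = [4, 4, 4, 3, 7, 5, 3, 3, 7, 6, 8, 8]
Step 2: Midrank |d_i| (ties get averaged ranks).
ranks: |4|->5, |4|->5, |4|->5, |3|->2, |7|->9.5, |5|->7, |3|->2, |3|->2, |7|->9.5, |6|->8, |8|->11.5, |8|->11.5
Step 3: Attach original signs; sum ranks with positive sign and with negative sign.
W+ = 2 + 9.5 + 7 + 9.5 = 28
W- = 5 + 5 + 5 + 2 + 2 + 8 + 11.5 + 11.5 = 50
(Check: W+ + W- = 78 should equal n(n+1)/2 = 78.)
Step 4: Test statistic W = min(W+, W-) = 28.
Step 5: Ties in |d|, so use the tie-corrected normal approximation.
        E[W] = n(n+1)/4 = 12*13/4 = 39.
        Tie groups: |d|=3 (t=3), |d|=4 (t=3), |d|=7 (t=2), |d|=8 (t=2); sum(t^3 - t) = 60.
        Var[W] = n(n+1)(2n+1)/24 - sum(t^3-t)/48 = 3900/24 - 60/48 = 161.25.
        z = (W - E[W]) / sqrt(Var[W]) = (28 - 39) / 12.6984 = -0.8662.
        Two-sided p = 2*Phi(z) = 0.386354.
Step 6: alpha = 0.05. fail to reject H0.

W+ = 28, W- = 50, W = min = 28, p = 0.386354, fail to reject H0.


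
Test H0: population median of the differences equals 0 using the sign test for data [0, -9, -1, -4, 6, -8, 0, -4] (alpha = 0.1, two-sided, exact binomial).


Step 1: Discard zero differences. Original n = 8; n_eff = number of nonzero differences = 6.
Nonzero differences (with sign): -9, -1, -4, +6, -8, -4
Step 2: Count signs: positive = 1, negative = 5.
Step 3: Under H0: P(positive) = 0.5, so the number of positives S ~ Bin(6, 0.5).
Step 4: Two-sided exact p-value = sum of Bin(6,0.5) probabilities at or below the observed probability = 0.218750.
Step 5: alpha = 0.1. fail to reject H0.

n_eff = 6, pos = 1, neg = 5, p = 0.218750, fail to reject H0.


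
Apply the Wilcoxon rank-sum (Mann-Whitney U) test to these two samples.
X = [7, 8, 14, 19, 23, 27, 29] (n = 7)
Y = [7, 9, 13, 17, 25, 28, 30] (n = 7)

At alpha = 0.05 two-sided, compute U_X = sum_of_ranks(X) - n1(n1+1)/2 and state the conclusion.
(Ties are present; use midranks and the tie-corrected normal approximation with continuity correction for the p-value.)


Step 1: Combine and sort all 14 observations; assign midranks.
sorted (value, group): (7,X), (7,Y), (8,X), (9,Y), (13,Y), (14,X), (17,Y), (19,X), (23,X), (25,Y), (27,X), (28,Y), (29,X), (30,Y)
ranks: 7->1.5, 7->1.5, 8->3, 9->4, 13->5, 14->6, 17->7, 19->8, 23->9, 25->10, 27->11, 28->12, 29->13, 30->14
Step 2: Rank sum for X: R1 = 1.5 + 3 + 6 + 8 + 9 + 11 + 13 = 51.5.
Step 3: U_X = R1 - n1(n1+1)/2 = 51.5 - 7*8/2 = 51.5 - 28 = 23.5.
       U_Y = n1*n2 - U_X = 49 - 23.5 = 25.5.
Step 4: Ties are present, so use the tie-corrected normal approximation (with continuity correction) for the p-value.
Step 5: p-value = 0.949004; compare to alpha = 0.05. fail to reject H0.

U_X = 23.5, p = 0.949004, fail to reject H0 at alpha = 0.05.


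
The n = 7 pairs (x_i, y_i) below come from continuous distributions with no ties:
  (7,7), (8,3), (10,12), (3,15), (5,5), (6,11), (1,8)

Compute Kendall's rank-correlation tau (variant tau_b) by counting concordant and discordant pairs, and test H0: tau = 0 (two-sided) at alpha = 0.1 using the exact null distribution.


Step 1: Enumerate the 21 unordered pairs (i,j) with i<j and classify each by sign(x_j-x_i) * sign(y_j-y_i).
  (1,2):dx=+1,dy=-4->D; (1,3):dx=+3,dy=+5->C; (1,4):dx=-4,dy=+8->D; (1,5):dx=-2,dy=-2->C
  (1,6):dx=-1,dy=+4->D; (1,7):dx=-6,dy=+1->D; (2,3):dx=+2,dy=+9->C; (2,4):dx=-5,dy=+12->D
  (2,5):dx=-3,dy=+2->D; (2,6):dx=-2,dy=+8->D; (2,7):dx=-7,dy=+5->D; (3,4):dx=-7,dy=+3->D
  (3,5):dx=-5,dy=-7->C; (3,6):dx=-4,dy=-1->C; (3,7):dx=-9,dy=-4->C; (4,5):dx=+2,dy=-10->D
  (4,6):dx=+3,dy=-4->D; (4,7):dx=-2,dy=-7->C; (5,6):dx=+1,dy=+6->C; (5,7):dx=-4,dy=+3->D
  (6,7):dx=-5,dy=-3->C
Step 2: C = 9, D = 12, total pairs = 21.
Step 3: tau = (C - D)/(n(n-1)/2) = (9 - 12)/21 = -0.142857.
Step 4: Exact two-sided p-value (enumerate n! = 5040 permutations of y under H0): p = 0.772619.
Step 5: alpha = 0.1. fail to reject H0.

tau_b = -0.1429 (C=9, D=12), p = 0.772619, fail to reject H0.


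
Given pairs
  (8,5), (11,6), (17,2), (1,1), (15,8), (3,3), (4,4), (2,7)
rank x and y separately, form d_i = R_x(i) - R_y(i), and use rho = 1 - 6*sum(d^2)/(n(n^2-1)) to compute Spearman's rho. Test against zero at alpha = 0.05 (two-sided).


Step 1: Rank x and y separately (midranks; no ties here).
rank(x): 8->5, 11->6, 17->8, 1->1, 15->7, 3->3, 4->4, 2->2
rank(y): 5->5, 6->6, 2->2, 1->1, 8->8, 3->3, 4->4, 7->7
Step 2: d_i = R_x(i) - R_y(i); compute d_i^2.
  (5-5)^2=0, (6-6)^2=0, (8-2)^2=36, (1-1)^2=0, (7-8)^2=1, (3-3)^2=0, (4-4)^2=0, (2-7)^2=25
sum(d^2) = 62.
Step 3: rho = 1 - 6*62 / (8*(8^2 - 1)) = 1 - 372/504 = 0.261905.
Step 4: Under H0, t = rho * sqrt((n-2)/(1-rho^2)) = 0.6647 ~ t(6).
Step 5: Two-sided p-value from the t-distribution with 6 df = 0.530923.
Step 6: alpha = 0.05. fail to reject H0.

rho = 0.2619, p = 0.530923, fail to reject H0 at alpha = 0.05.


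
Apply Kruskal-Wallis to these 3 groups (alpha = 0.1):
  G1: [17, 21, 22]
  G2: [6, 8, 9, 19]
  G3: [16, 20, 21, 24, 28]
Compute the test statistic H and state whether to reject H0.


Step 1: Combine all N = 12 observations and assign midranks.
sorted (value, group, rank): (6,G2,1), (8,G2,2), (9,G2,3), (16,G3,4), (17,G1,5), (19,G2,6), (20,G3,7), (21,G1,8.5), (21,G3,8.5), (22,G1,10), (24,G3,11), (28,G3,12)
Step 2: Sum ranks within each group.
R_1 = 23.5 (n_1 = 3)
R_2 = 12 (n_2 = 4)
R_3 = 42.5 (n_3 = 5)
Step 3: H = 12/(N(N+1)) * sum(R_i^2/n_i) - 3(N+1)
     = 12/(12*13) * (23.5^2/3 + 12^2/4 + 42.5^2/5) - 3*13
     = 0.076923 * 581.333 - 39
     = 5.717949.
Step 4: Ties present; correction factor C = 1 - 6/(12^3 - 12) = 0.996503. Corrected H = 5.717949 / 0.996503 = 5.738012.
Step 5: Under H0, H ~ chi^2(2); p-value = 0.056755.
Step 6: alpha = 0.1. reject H0.

H = 5.7380, df = 2, p = 0.056755, reject H0.


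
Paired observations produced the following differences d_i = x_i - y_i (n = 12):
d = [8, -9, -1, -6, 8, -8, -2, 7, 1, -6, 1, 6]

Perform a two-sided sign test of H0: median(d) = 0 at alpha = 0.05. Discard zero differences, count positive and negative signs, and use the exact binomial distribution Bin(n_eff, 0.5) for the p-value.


Step 1: Discard zero differences. Original n = 12; n_eff = number of nonzero differences = 12.
Nonzero differences (with sign): +8, -9, -1, -6, +8, -8, -2, +7, +1, -6, +1, +6
Step 2: Count signs: positive = 6, negative = 6.
Step 3: Under H0: P(positive) = 0.5, so the number of positives S ~ Bin(12, 0.5).
Step 4: Two-sided exact p-value = sum of Bin(12,0.5) probabilities at or below the observed probability = 1.000000.
Step 5: alpha = 0.05. fail to reject H0.

n_eff = 12, pos = 6, neg = 6, p = 1.000000, fail to reject H0.


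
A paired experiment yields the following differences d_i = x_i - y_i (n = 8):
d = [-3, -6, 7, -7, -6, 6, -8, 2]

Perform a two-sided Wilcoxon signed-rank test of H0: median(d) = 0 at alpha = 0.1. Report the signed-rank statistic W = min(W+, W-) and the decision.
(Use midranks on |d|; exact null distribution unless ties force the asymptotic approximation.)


Step 1: Drop any zero differences (none here) and take |d_i|.
|d| = [3, 6, 7, 7, 6, 6, 8, 2]
Step 2: Midrank |d_i| (ties get averaged ranks).
ranks: |3|->2, |6|->4, |7|->6.5, |7|->6.5, |6|->4, |6|->4, |8|->8, |2|->1
Step 3: Attach original signs; sum ranks with positive sign and with negative sign.
W+ = 6.5 + 4 + 1 = 11.5
W- = 2 + 4 + 6.5 + 4 + 8 = 24.5
(Check: W+ + W- = 36 should equal n(n+1)/2 = 36.)
Step 4: Test statistic W = min(W+, W-) = 11.5.
Step 5: Ties in |d|, so use the tie-corrected normal approximation.
        E[W] = n(n+1)/4 = 8*9/4 = 18.
        Tie groups: |d|=6 (t=3), |d|=7 (t=2); sum(t^3 - t) = 30.
        Var[W] = n(n+1)(2n+1)/24 - sum(t^3-t)/48 = 1224/24 - 30/48 = 50.375.
        z = (W - E[W]) / sqrt(Var[W]) = (11.5 - 18) / 7.0975 = -0.9158.
        Two-sided p = 2*Phi(z) = 0.359766.
Step 6: alpha = 0.1. fail to reject H0.

W+ = 11.5, W- = 24.5, W = min = 11.5, p = 0.359766, fail to reject H0.


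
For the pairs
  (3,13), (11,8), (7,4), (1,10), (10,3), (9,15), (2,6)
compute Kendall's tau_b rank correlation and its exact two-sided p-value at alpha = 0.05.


Step 1: Enumerate the 21 unordered pairs (i,j) with i<j and classify each by sign(x_j-x_i) * sign(y_j-y_i).
  (1,2):dx=+8,dy=-5->D; (1,3):dx=+4,dy=-9->D; (1,4):dx=-2,dy=-3->C; (1,5):dx=+7,dy=-10->D
  (1,6):dx=+6,dy=+2->C; (1,7):dx=-1,dy=-7->C; (2,3):dx=-4,dy=-4->C; (2,4):dx=-10,dy=+2->D
  (2,5):dx=-1,dy=-5->C; (2,6):dx=-2,dy=+7->D; (2,7):dx=-9,dy=-2->C; (3,4):dx=-6,dy=+6->D
  (3,5):dx=+3,dy=-1->D; (3,6):dx=+2,dy=+11->C; (3,7):dx=-5,dy=+2->D; (4,5):dx=+9,dy=-7->D
  (4,6):dx=+8,dy=+5->C; (4,7):dx=+1,dy=-4->D; (5,6):dx=-1,dy=+12->D; (5,7):dx=-8,dy=+3->D
  (6,7):dx=-7,dy=-9->C
Step 2: C = 9, D = 12, total pairs = 21.
Step 3: tau = (C - D)/(n(n-1)/2) = (9 - 12)/21 = -0.142857.
Step 4: Exact two-sided p-value (enumerate n! = 5040 permutations of y under H0): p = 0.772619.
Step 5: alpha = 0.05. fail to reject H0.

tau_b = -0.1429 (C=9, D=12), p = 0.772619, fail to reject H0.


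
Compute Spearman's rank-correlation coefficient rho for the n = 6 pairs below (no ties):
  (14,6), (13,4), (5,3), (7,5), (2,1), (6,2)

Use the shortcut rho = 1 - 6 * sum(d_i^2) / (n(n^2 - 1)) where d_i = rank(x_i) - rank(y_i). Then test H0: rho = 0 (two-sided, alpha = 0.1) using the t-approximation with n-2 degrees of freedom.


Step 1: Rank x and y separately (midranks; no ties here).
rank(x): 14->6, 13->5, 5->2, 7->4, 2->1, 6->3
rank(y): 6->6, 4->4, 3->3, 5->5, 1->1, 2->2
Step 2: d_i = R_x(i) - R_y(i); compute d_i^2.
  (6-6)^2=0, (5-4)^2=1, (2-3)^2=1, (4-5)^2=1, (1-1)^2=0, (3-2)^2=1
sum(d^2) = 4.
Step 3: rho = 1 - 6*4 / (6*(6^2 - 1)) = 1 - 24/210 = 0.885714.
Step 4: Under H0, t = rho * sqrt((n-2)/(1-rho^2)) = 3.8158 ~ t(4).
Step 5: Two-sided p-value from the t-distribution with 4 df = 0.018845.
Step 6: alpha = 0.1. reject H0.

rho = 0.8857, p = 0.018845, reject H0 at alpha = 0.1.


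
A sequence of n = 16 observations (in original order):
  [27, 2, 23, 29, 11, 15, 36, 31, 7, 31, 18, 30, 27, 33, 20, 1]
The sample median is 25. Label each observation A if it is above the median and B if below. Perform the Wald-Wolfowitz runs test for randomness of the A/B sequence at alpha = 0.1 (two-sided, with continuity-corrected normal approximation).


Step 1: Compute median = 25; label A = above, B = below.
Labels in order: ABBABBAABABAAABB  (n_A = 8, n_B = 8)
Step 2: Count runs R = 10.
Step 3: Under H0 (random ordering), E[R] = 2*n_A*n_B/(n_A+n_B) + 1 = 2*8*8/16 + 1 = 9.0000.
        Var[R] = 2*n_A*n_B*(2*n_A*n_B - n_A - n_B) / ((n_A+n_B)^2 * (n_A+n_B-1)) = 14336/3840 = 3.7333.
        SD[R] = 1.9322.
Step 4: Continuity-corrected z = (R - 0.5 - E[R]) / SD[R] = (10 - 0.5 - 9.0000) / 1.9322 = 0.2588.
Step 5: Two-sided p-value via normal approximation = 2*(1 - Phi(|z|)) = 0.795809.
Step 6: alpha = 0.1. fail to reject H0.

R = 10, z = 0.2588, p = 0.795809, fail to reject H0.


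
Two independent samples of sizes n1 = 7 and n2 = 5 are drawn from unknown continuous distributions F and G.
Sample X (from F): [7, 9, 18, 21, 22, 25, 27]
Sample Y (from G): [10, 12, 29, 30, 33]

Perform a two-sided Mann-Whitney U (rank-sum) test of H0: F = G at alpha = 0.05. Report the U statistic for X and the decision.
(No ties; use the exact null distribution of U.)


Step 1: Combine and sort all 12 observations; assign midranks.
sorted (value, group): (7,X), (9,X), (10,Y), (12,Y), (18,X), (21,X), (22,X), (25,X), (27,X), (29,Y), (30,Y), (33,Y)
ranks: 7->1, 9->2, 10->3, 12->4, 18->5, 21->6, 22->7, 25->8, 27->9, 29->10, 30->11, 33->12
Step 2: Rank sum for X: R1 = 1 + 2 + 5 + 6 + 7 + 8 + 9 = 38.
Step 3: U_X = R1 - n1(n1+1)/2 = 38 - 7*8/2 = 38 - 28 = 10.
       U_Y = n1*n2 - U_X = 35 - 10 = 25.
Step 4: No ties, so the exact null distribution of U (based on enumerating the C(12,7) = 792 equally likely rank assignments) gives the two-sided p-value.
Step 5: p-value = 0.267677; compare to alpha = 0.05. fail to reject H0.

U_X = 10, p = 0.267677, fail to reject H0 at alpha = 0.05.


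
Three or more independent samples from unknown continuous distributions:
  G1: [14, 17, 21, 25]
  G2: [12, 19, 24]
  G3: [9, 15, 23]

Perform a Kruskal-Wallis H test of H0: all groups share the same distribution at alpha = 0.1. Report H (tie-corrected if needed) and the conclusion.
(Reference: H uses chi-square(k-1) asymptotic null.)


Step 1: Combine all N = 10 observations and assign midranks.
sorted (value, group, rank): (9,G3,1), (12,G2,2), (14,G1,3), (15,G3,4), (17,G1,5), (19,G2,6), (21,G1,7), (23,G3,8), (24,G2,9), (25,G1,10)
Step 2: Sum ranks within each group.
R_1 = 25 (n_1 = 4)
R_2 = 17 (n_2 = 3)
R_3 = 13 (n_3 = 3)
Step 3: H = 12/(N(N+1)) * sum(R_i^2/n_i) - 3(N+1)
     = 12/(10*11) * (25^2/4 + 17^2/3 + 13^2/3) - 3*11
     = 0.109091 * 308.917 - 33
     = 0.700000.
Step 4: No ties, so H is used without correction.
Step 5: Under H0, H ~ chi^2(2); p-value = 0.704688.
Step 6: alpha = 0.1. fail to reject H0.

H = 0.7000, df = 2, p = 0.704688, fail to reject H0.


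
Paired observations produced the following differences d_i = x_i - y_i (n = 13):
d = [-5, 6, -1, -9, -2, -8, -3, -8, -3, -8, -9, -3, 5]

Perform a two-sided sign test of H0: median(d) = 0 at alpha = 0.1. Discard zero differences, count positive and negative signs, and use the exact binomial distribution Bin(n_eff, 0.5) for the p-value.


Step 1: Discard zero differences. Original n = 13; n_eff = number of nonzero differences = 13.
Nonzero differences (with sign): -5, +6, -1, -9, -2, -8, -3, -8, -3, -8, -9, -3, +5
Step 2: Count signs: positive = 2, negative = 11.
Step 3: Under H0: P(positive) = 0.5, so the number of positives S ~ Bin(13, 0.5).
Step 4: Two-sided exact p-value = sum of Bin(13,0.5) probabilities at or below the observed probability = 0.022461.
Step 5: alpha = 0.1. reject H0.

n_eff = 13, pos = 2, neg = 11, p = 0.022461, reject H0.


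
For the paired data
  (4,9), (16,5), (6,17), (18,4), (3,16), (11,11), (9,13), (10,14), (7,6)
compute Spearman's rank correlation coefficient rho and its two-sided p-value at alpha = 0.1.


Step 1: Rank x and y separately (midranks; no ties here).
rank(x): 4->2, 16->8, 6->3, 18->9, 3->1, 11->7, 9->5, 10->6, 7->4
rank(y): 9->4, 5->2, 17->9, 4->1, 16->8, 11->5, 13->6, 14->7, 6->3
Step 2: d_i = R_x(i) - R_y(i); compute d_i^2.
  (2-4)^2=4, (8-2)^2=36, (3-9)^2=36, (9-1)^2=64, (1-8)^2=49, (7-5)^2=4, (5-6)^2=1, (6-7)^2=1, (4-3)^2=1
sum(d^2) = 196.
Step 3: rho = 1 - 6*196 / (9*(9^2 - 1)) = 1 - 1176/720 = -0.633333.
Step 4: Under H0, t = rho * sqrt((n-2)/(1-rho^2)) = -2.1653 ~ t(7).
Step 5: Two-sided p-value from the t-distribution with 7 df = 0.067086.
Step 6: alpha = 0.1. reject H0.

rho = -0.6333, p = 0.067086, reject H0 at alpha = 0.1.


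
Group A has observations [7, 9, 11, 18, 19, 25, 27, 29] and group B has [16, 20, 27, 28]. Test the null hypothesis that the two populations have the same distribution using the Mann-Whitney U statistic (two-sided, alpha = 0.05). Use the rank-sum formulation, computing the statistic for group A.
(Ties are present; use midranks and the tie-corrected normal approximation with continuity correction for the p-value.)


Step 1: Combine and sort all 12 observations; assign midranks.
sorted (value, group): (7,X), (9,X), (11,X), (16,Y), (18,X), (19,X), (20,Y), (25,X), (27,X), (27,Y), (28,Y), (29,X)
ranks: 7->1, 9->2, 11->3, 16->4, 18->5, 19->6, 20->7, 25->8, 27->9.5, 27->9.5, 28->11, 29->12
Step 2: Rank sum for X: R1 = 1 + 2 + 3 + 5 + 6 + 8 + 9.5 + 12 = 46.5.
Step 3: U_X = R1 - n1(n1+1)/2 = 46.5 - 8*9/2 = 46.5 - 36 = 10.5.
       U_Y = n1*n2 - U_X = 32 - 10.5 = 21.5.
Step 4: Ties are present, so use the tie-corrected normal approximation (with continuity correction) for the p-value.
Step 5: p-value = 0.394938; compare to alpha = 0.05. fail to reject H0.

U_X = 10.5, p = 0.394938, fail to reject H0 at alpha = 0.05.


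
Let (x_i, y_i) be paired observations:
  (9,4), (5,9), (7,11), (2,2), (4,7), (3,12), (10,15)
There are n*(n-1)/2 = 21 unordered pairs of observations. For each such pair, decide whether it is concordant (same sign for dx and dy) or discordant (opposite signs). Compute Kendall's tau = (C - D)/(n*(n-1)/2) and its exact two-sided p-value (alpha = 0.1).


Step 1: Enumerate the 21 unordered pairs (i,j) with i<j and classify each by sign(x_j-x_i) * sign(y_j-y_i).
  (1,2):dx=-4,dy=+5->D; (1,3):dx=-2,dy=+7->D; (1,4):dx=-7,dy=-2->C; (1,5):dx=-5,dy=+3->D
  (1,6):dx=-6,dy=+8->D; (1,7):dx=+1,dy=+11->C; (2,3):dx=+2,dy=+2->C; (2,4):dx=-3,dy=-7->C
  (2,5):dx=-1,dy=-2->C; (2,6):dx=-2,dy=+3->D; (2,7):dx=+5,dy=+6->C; (3,4):dx=-5,dy=-9->C
  (3,5):dx=-3,dy=-4->C; (3,6):dx=-4,dy=+1->D; (3,7):dx=+3,dy=+4->C; (4,5):dx=+2,dy=+5->C
  (4,6):dx=+1,dy=+10->C; (4,7):dx=+8,dy=+13->C; (5,6):dx=-1,dy=+5->D; (5,7):dx=+6,dy=+8->C
  (6,7):dx=+7,dy=+3->C
Step 2: C = 14, D = 7, total pairs = 21.
Step 3: tau = (C - D)/(n(n-1)/2) = (14 - 7)/21 = 0.333333.
Step 4: Exact two-sided p-value (enumerate n! = 5040 permutations of y under H0): p = 0.381349.
Step 5: alpha = 0.1. fail to reject H0.

tau_b = 0.3333 (C=14, D=7), p = 0.381349, fail to reject H0.


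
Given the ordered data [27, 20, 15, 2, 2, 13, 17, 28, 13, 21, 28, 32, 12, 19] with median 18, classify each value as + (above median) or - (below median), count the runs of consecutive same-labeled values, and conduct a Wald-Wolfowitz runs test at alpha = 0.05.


Step 1: Compute median = 18; label A = above, B = below.
Labels in order: AABBBBBABAAABA  (n_A = 7, n_B = 7)
Step 2: Count runs R = 7.
Step 3: Under H0 (random ordering), E[R] = 2*n_A*n_B/(n_A+n_B) + 1 = 2*7*7/14 + 1 = 8.0000.
        Var[R] = 2*n_A*n_B*(2*n_A*n_B - n_A - n_B) / ((n_A+n_B)^2 * (n_A+n_B-1)) = 8232/2548 = 3.2308.
        SD[R] = 1.7974.
Step 4: Continuity-corrected z = (R + 0.5 - E[R]) / SD[R] = (7 + 0.5 - 8.0000) / 1.7974 = -0.2782.
Step 5: Two-sided p-value via normal approximation = 2*(1 - Phi(|z|)) = 0.780879.
Step 6: alpha = 0.05. fail to reject H0.

R = 7, z = -0.2782, p = 0.780879, fail to reject H0.


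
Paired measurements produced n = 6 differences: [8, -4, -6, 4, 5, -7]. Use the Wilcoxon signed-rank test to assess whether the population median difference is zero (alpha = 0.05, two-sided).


Step 1: Drop any zero differences (none here) and take |d_i|.
|d| = [8, 4, 6, 4, 5, 7]
Step 2: Midrank |d_i| (ties get averaged ranks).
ranks: |8|->6, |4|->1.5, |6|->4, |4|->1.5, |5|->3, |7|->5
Step 3: Attach original signs; sum ranks with positive sign and with negative sign.
W+ = 6 + 1.5 + 3 = 10.5
W- = 1.5 + 4 + 5 = 10.5
(Check: W+ + W- = 21 should equal n(n+1)/2 = 21.)
Step 4: Test statistic W = min(W+, W-) = 10.5.
Step 5: Ties in |d|, so use the tie-corrected normal approximation.
        E[W] = n(n+1)/4 = 6*7/4 = 10.5.
        Tie groups: |d|=4 (t=2); sum(t^3 - t) = 6.
        Var[W] = n(n+1)(2n+1)/24 - sum(t^3-t)/48 = 546/24 - 6/48 = 22.625.
        z = (W - E[W]) / sqrt(Var[W]) = (10.5 - 10.5) / 4.7566 = 0.0000.
        Two-sided p = 2*Phi(z) = 1.000000.
Step 6: alpha = 0.05. fail to reject H0.

W+ = 10.5, W- = 10.5, W = min = 10.5, p = 1.000000, fail to reject H0.


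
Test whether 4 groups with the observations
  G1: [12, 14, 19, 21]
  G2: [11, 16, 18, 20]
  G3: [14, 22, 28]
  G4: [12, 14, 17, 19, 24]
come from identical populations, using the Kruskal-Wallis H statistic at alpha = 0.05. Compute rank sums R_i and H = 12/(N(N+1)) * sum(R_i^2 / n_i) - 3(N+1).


Step 1: Combine all N = 16 observations and assign midranks.
sorted (value, group, rank): (11,G2,1), (12,G1,2.5), (12,G4,2.5), (14,G1,5), (14,G3,5), (14,G4,5), (16,G2,7), (17,G4,8), (18,G2,9), (19,G1,10.5), (19,G4,10.5), (20,G2,12), (21,G1,13), (22,G3,14), (24,G4,15), (28,G3,16)
Step 2: Sum ranks within each group.
R_1 = 31 (n_1 = 4)
R_2 = 29 (n_2 = 4)
R_3 = 35 (n_3 = 3)
R_4 = 41 (n_4 = 5)
Step 3: H = 12/(N(N+1)) * sum(R_i^2/n_i) - 3(N+1)
     = 12/(16*17) * (31^2/4 + 29^2/4 + 35^2/3 + 41^2/5) - 3*17
     = 0.044118 * 1195.03 - 51
     = 1.722059.
Step 4: Ties present; correction factor C = 1 - 36/(16^3 - 16) = 0.991176. Corrected H = 1.722059 / 0.991176 = 1.737389.
Step 5: Under H0, H ~ chi^2(3); p-value = 0.628654.
Step 6: alpha = 0.05. fail to reject H0.

H = 1.7374, df = 3, p = 0.628654, fail to reject H0.


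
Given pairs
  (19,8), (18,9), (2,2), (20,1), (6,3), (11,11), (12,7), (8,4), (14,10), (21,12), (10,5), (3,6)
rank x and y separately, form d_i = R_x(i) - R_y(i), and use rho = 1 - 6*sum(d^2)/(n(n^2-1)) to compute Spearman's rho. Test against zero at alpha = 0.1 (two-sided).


Step 1: Rank x and y separately (midranks; no ties here).
rank(x): 19->10, 18->9, 2->1, 20->11, 6->3, 11->6, 12->7, 8->4, 14->8, 21->12, 10->5, 3->2
rank(y): 8->8, 9->9, 2->2, 1->1, 3->3, 11->11, 7->7, 4->4, 10->10, 12->12, 5->5, 6->6
Step 2: d_i = R_x(i) - R_y(i); compute d_i^2.
  (10-8)^2=4, (9-9)^2=0, (1-2)^2=1, (11-1)^2=100, (3-3)^2=0, (6-11)^2=25, (7-7)^2=0, (4-4)^2=0, (8-10)^2=4, (12-12)^2=0, (5-5)^2=0, (2-6)^2=16
sum(d^2) = 150.
Step 3: rho = 1 - 6*150 / (12*(12^2 - 1)) = 1 - 900/1716 = 0.475524.
Step 4: Under H0, t = rho * sqrt((n-2)/(1-rho^2)) = 1.7094 ~ t(10).
Step 5: Two-sided p-value from the t-distribution with 10 df = 0.118176.
Step 6: alpha = 0.1. fail to reject H0.

rho = 0.4755, p = 0.118176, fail to reject H0 at alpha = 0.1.


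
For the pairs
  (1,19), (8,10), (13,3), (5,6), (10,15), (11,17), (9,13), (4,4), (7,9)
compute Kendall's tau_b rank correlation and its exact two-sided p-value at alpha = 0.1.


Step 1: Enumerate the 36 unordered pairs (i,j) with i<j and classify each by sign(x_j-x_i) * sign(y_j-y_i).
  (1,2):dx=+7,dy=-9->D; (1,3):dx=+12,dy=-16->D; (1,4):dx=+4,dy=-13->D; (1,5):dx=+9,dy=-4->D
  (1,6):dx=+10,dy=-2->D; (1,7):dx=+8,dy=-6->D; (1,8):dx=+3,dy=-15->D; (1,9):dx=+6,dy=-10->D
  (2,3):dx=+5,dy=-7->D; (2,4):dx=-3,dy=-4->C; (2,5):dx=+2,dy=+5->C; (2,6):dx=+3,dy=+7->C
  (2,7):dx=+1,dy=+3->C; (2,8):dx=-4,dy=-6->C; (2,9):dx=-1,dy=-1->C; (3,4):dx=-8,dy=+3->D
  (3,5):dx=-3,dy=+12->D; (3,6):dx=-2,dy=+14->D; (3,7):dx=-4,dy=+10->D; (3,8):dx=-9,dy=+1->D
  (3,9):dx=-6,dy=+6->D; (4,5):dx=+5,dy=+9->C; (4,6):dx=+6,dy=+11->C; (4,7):dx=+4,dy=+7->C
  (4,8):dx=-1,dy=-2->C; (4,9):dx=+2,dy=+3->C; (5,6):dx=+1,dy=+2->C; (5,7):dx=-1,dy=-2->C
  (5,8):dx=-6,dy=-11->C; (5,9):dx=-3,dy=-6->C; (6,7):dx=-2,dy=-4->C; (6,8):dx=-7,dy=-13->C
  (6,9):dx=-4,dy=-8->C; (7,8):dx=-5,dy=-9->C; (7,9):dx=-2,dy=-4->C; (8,9):dx=+3,dy=+5->C
Step 2: C = 21, D = 15, total pairs = 36.
Step 3: tau = (C - D)/(n(n-1)/2) = (21 - 15)/36 = 0.166667.
Step 4: Exact two-sided p-value (enumerate n! = 362880 permutations of y under H0): p = 0.612202.
Step 5: alpha = 0.1. fail to reject H0.

tau_b = 0.1667 (C=21, D=15), p = 0.612202, fail to reject H0.


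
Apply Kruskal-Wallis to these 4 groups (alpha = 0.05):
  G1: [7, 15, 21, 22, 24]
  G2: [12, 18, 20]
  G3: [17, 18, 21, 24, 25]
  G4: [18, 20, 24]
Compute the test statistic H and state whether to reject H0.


Step 1: Combine all N = 16 observations and assign midranks.
sorted (value, group, rank): (7,G1,1), (12,G2,2), (15,G1,3), (17,G3,4), (18,G2,6), (18,G3,6), (18,G4,6), (20,G2,8.5), (20,G4,8.5), (21,G1,10.5), (21,G3,10.5), (22,G1,12), (24,G1,14), (24,G3,14), (24,G4,14), (25,G3,16)
Step 2: Sum ranks within each group.
R_1 = 40.5 (n_1 = 5)
R_2 = 16.5 (n_2 = 3)
R_3 = 50.5 (n_3 = 5)
R_4 = 28.5 (n_4 = 3)
Step 3: H = 12/(N(N+1)) * sum(R_i^2/n_i) - 3(N+1)
     = 12/(16*17) * (40.5^2/5 + 16.5^2/3 + 50.5^2/5 + 28.5^2/3) - 3*17
     = 0.044118 * 1199.6 - 51
     = 1.923529.
Step 4: Ties present; correction factor C = 1 - 60/(16^3 - 16) = 0.985294. Corrected H = 1.923529 / 0.985294 = 1.952239.
Step 5: Under H0, H ~ chi^2(3); p-value = 0.582379.
Step 6: alpha = 0.05. fail to reject H0.

H = 1.9522, df = 3, p = 0.582379, fail to reject H0.


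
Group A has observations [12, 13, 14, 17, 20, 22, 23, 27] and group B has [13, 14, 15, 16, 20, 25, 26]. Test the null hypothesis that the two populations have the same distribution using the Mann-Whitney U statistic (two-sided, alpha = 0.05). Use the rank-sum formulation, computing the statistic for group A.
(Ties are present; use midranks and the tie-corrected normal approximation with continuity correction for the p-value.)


Step 1: Combine and sort all 15 observations; assign midranks.
sorted (value, group): (12,X), (13,X), (13,Y), (14,X), (14,Y), (15,Y), (16,Y), (17,X), (20,X), (20,Y), (22,X), (23,X), (25,Y), (26,Y), (27,X)
ranks: 12->1, 13->2.5, 13->2.5, 14->4.5, 14->4.5, 15->6, 16->7, 17->8, 20->9.5, 20->9.5, 22->11, 23->12, 25->13, 26->14, 27->15
Step 2: Rank sum for X: R1 = 1 + 2.5 + 4.5 + 8 + 9.5 + 11 + 12 + 15 = 63.5.
Step 3: U_X = R1 - n1(n1+1)/2 = 63.5 - 8*9/2 = 63.5 - 36 = 27.5.
       U_Y = n1*n2 - U_X = 56 - 27.5 = 28.5.
Step 4: Ties are present, so use the tie-corrected normal approximation (with continuity correction) for the p-value.
Step 5: p-value = 1.000000; compare to alpha = 0.05. fail to reject H0.

U_X = 27.5, p = 1.000000, fail to reject H0 at alpha = 0.05.


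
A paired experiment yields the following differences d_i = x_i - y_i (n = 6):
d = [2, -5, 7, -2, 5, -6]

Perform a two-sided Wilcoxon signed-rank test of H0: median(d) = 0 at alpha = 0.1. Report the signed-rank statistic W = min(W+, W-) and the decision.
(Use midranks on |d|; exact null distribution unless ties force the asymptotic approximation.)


Step 1: Drop any zero differences (none here) and take |d_i|.
|d| = [2, 5, 7, 2, 5, 6]
Step 2: Midrank |d_i| (ties get averaged ranks).
ranks: |2|->1.5, |5|->3.5, |7|->6, |2|->1.5, |5|->3.5, |6|->5
Step 3: Attach original signs; sum ranks with positive sign and with negative sign.
W+ = 1.5 + 6 + 3.5 = 11
W- = 3.5 + 1.5 + 5 = 10
(Check: W+ + W- = 21 should equal n(n+1)/2 = 21.)
Step 4: Test statistic W = min(W+, W-) = 10.
Step 5: Ties in |d|, so use the tie-corrected normal approximation.
        E[W] = n(n+1)/4 = 6*7/4 = 10.5.
        Tie groups: |d|=2 (t=2), |d|=5 (t=2); sum(t^3 - t) = 12.
        Var[W] = n(n+1)(2n+1)/24 - sum(t^3-t)/48 = 546/24 - 12/48 = 22.5.
        z = (W - E[W]) / sqrt(Var[W]) = (10 - 10.5) / 4.7434 = -0.1054.
        Two-sided p = 2*Phi(z) = 0.916051.
Step 6: alpha = 0.1. fail to reject H0.

W+ = 11, W- = 10, W = min = 10, p = 0.916051, fail to reject H0.


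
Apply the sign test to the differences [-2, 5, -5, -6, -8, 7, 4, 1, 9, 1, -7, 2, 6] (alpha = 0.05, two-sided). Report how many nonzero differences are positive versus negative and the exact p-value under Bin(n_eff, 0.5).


Step 1: Discard zero differences. Original n = 13; n_eff = number of nonzero differences = 13.
Nonzero differences (with sign): -2, +5, -5, -6, -8, +7, +4, +1, +9, +1, -7, +2, +6
Step 2: Count signs: positive = 8, negative = 5.
Step 3: Under H0: P(positive) = 0.5, so the number of positives S ~ Bin(13, 0.5).
Step 4: Two-sided exact p-value = sum of Bin(13,0.5) probabilities at or below the observed probability = 0.581055.
Step 5: alpha = 0.05. fail to reject H0.

n_eff = 13, pos = 8, neg = 5, p = 0.581055, fail to reject H0.


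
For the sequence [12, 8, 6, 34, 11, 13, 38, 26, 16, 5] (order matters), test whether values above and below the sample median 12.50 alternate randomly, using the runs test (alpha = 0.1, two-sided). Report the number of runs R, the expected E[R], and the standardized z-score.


Step 1: Compute median = 12.50; label A = above, B = below.
Labels in order: BBBABAAAAB  (n_A = 5, n_B = 5)
Step 2: Count runs R = 5.
Step 3: Under H0 (random ordering), E[R] = 2*n_A*n_B/(n_A+n_B) + 1 = 2*5*5/10 + 1 = 6.0000.
        Var[R] = 2*n_A*n_B*(2*n_A*n_B - n_A - n_B) / ((n_A+n_B)^2 * (n_A+n_B-1)) = 2000/900 = 2.2222.
        SD[R] = 1.4907.
Step 4: Continuity-corrected z = (R + 0.5 - E[R]) / SD[R] = (5 + 0.5 - 6.0000) / 1.4907 = -0.3354.
Step 5: Two-sided p-value via normal approximation = 2*(1 - Phi(|z|)) = 0.737316.
Step 6: alpha = 0.1. fail to reject H0.

R = 5, z = -0.3354, p = 0.737316, fail to reject H0.


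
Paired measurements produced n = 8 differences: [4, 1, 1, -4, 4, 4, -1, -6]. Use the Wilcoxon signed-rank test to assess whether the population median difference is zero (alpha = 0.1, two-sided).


Step 1: Drop any zero differences (none here) and take |d_i|.
|d| = [4, 1, 1, 4, 4, 4, 1, 6]
Step 2: Midrank |d_i| (ties get averaged ranks).
ranks: |4|->5.5, |1|->2, |1|->2, |4|->5.5, |4|->5.5, |4|->5.5, |1|->2, |6|->8
Step 3: Attach original signs; sum ranks with positive sign and with negative sign.
W+ = 5.5 + 2 + 2 + 5.5 + 5.5 = 20.5
W- = 5.5 + 2 + 8 = 15.5
(Check: W+ + W- = 36 should equal n(n+1)/2 = 36.)
Step 4: Test statistic W = min(W+, W-) = 15.5.
Step 5: Ties in |d|, so use the tie-corrected normal approximation.
        E[W] = n(n+1)/4 = 8*9/4 = 18.
        Tie groups: |d|=1 (t=3), |d|=4 (t=4); sum(t^3 - t) = 84.
        Var[W] = n(n+1)(2n+1)/24 - sum(t^3-t)/48 = 1224/24 - 84/48 = 49.25.
        z = (W - E[W]) / sqrt(Var[W]) = (15.5 - 18) / 7.0178 = -0.3562.
        Two-sided p = 2*Phi(z) = 0.721664.
Step 6: alpha = 0.1. fail to reject H0.

W+ = 20.5, W- = 15.5, W = min = 15.5, p = 0.721664, fail to reject H0.


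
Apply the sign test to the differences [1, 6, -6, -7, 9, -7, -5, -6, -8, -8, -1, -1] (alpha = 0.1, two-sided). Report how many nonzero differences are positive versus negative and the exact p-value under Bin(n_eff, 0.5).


Step 1: Discard zero differences. Original n = 12; n_eff = number of nonzero differences = 12.
Nonzero differences (with sign): +1, +6, -6, -7, +9, -7, -5, -6, -8, -8, -1, -1
Step 2: Count signs: positive = 3, negative = 9.
Step 3: Under H0: P(positive) = 0.5, so the number of positives S ~ Bin(12, 0.5).
Step 4: Two-sided exact p-value = sum of Bin(12,0.5) probabilities at or below the observed probability = 0.145996.
Step 5: alpha = 0.1. fail to reject H0.

n_eff = 12, pos = 3, neg = 9, p = 0.145996, fail to reject H0.


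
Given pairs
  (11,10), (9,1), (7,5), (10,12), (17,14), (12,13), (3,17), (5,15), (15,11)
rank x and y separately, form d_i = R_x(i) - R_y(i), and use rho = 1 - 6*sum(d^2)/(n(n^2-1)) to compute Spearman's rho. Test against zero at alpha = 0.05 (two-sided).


Step 1: Rank x and y separately (midranks; no ties here).
rank(x): 11->6, 9->4, 7->3, 10->5, 17->9, 12->7, 3->1, 5->2, 15->8
rank(y): 10->3, 1->1, 5->2, 12->5, 14->7, 13->6, 17->9, 15->8, 11->4
Step 2: d_i = R_x(i) - R_y(i); compute d_i^2.
  (6-3)^2=9, (4-1)^2=9, (3-2)^2=1, (5-5)^2=0, (9-7)^2=4, (7-6)^2=1, (1-9)^2=64, (2-8)^2=36, (8-4)^2=16
sum(d^2) = 140.
Step 3: rho = 1 - 6*140 / (9*(9^2 - 1)) = 1 - 840/720 = -0.166667.
Step 4: Under H0, t = rho * sqrt((n-2)/(1-rho^2)) = -0.4472 ~ t(7).
Step 5: Two-sided p-value from the t-distribution with 7 df = 0.668231.
Step 6: alpha = 0.05. fail to reject H0.

rho = -0.1667, p = 0.668231, fail to reject H0 at alpha = 0.05.


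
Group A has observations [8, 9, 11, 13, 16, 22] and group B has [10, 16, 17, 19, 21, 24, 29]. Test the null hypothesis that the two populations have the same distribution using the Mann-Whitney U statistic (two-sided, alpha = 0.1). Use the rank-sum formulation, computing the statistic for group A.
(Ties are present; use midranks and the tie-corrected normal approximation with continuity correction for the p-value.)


Step 1: Combine and sort all 13 observations; assign midranks.
sorted (value, group): (8,X), (9,X), (10,Y), (11,X), (13,X), (16,X), (16,Y), (17,Y), (19,Y), (21,Y), (22,X), (24,Y), (29,Y)
ranks: 8->1, 9->2, 10->3, 11->4, 13->5, 16->6.5, 16->6.5, 17->8, 19->9, 21->10, 22->11, 24->12, 29->13
Step 2: Rank sum for X: R1 = 1 + 2 + 4 + 5 + 6.5 + 11 = 29.5.
Step 3: U_X = R1 - n1(n1+1)/2 = 29.5 - 6*7/2 = 29.5 - 21 = 8.5.
       U_Y = n1*n2 - U_X = 42 - 8.5 = 33.5.
Step 4: Ties are present, so use the tie-corrected normal approximation (with continuity correction) for the p-value.
Step 5: p-value = 0.086044; compare to alpha = 0.1. reject H0.

U_X = 8.5, p = 0.086044, reject H0 at alpha = 0.1.


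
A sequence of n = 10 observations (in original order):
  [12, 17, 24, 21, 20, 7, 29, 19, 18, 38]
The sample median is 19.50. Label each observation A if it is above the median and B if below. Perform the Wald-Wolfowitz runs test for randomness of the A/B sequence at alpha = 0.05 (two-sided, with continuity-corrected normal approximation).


Step 1: Compute median = 19.50; label A = above, B = below.
Labels in order: BBAAABABBA  (n_A = 5, n_B = 5)
Step 2: Count runs R = 6.
Step 3: Under H0 (random ordering), E[R] = 2*n_A*n_B/(n_A+n_B) + 1 = 2*5*5/10 + 1 = 6.0000.
        Var[R] = 2*n_A*n_B*(2*n_A*n_B - n_A - n_B) / ((n_A+n_B)^2 * (n_A+n_B-1)) = 2000/900 = 2.2222.
        SD[R] = 1.4907.
Step 4: R = E[R], so z = 0 with no continuity correction.
Step 5: Two-sided p-value via normal approximation = 2*(1 - Phi(|z|)) = 1.000000.
Step 6: alpha = 0.05. fail to reject H0.

R = 6, z = 0.0000, p = 1.000000, fail to reject H0.


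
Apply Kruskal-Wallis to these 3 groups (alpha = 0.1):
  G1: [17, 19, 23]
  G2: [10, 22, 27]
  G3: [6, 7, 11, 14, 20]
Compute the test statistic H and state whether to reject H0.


Step 1: Combine all N = 11 observations and assign midranks.
sorted (value, group, rank): (6,G3,1), (7,G3,2), (10,G2,3), (11,G3,4), (14,G3,5), (17,G1,6), (19,G1,7), (20,G3,8), (22,G2,9), (23,G1,10), (27,G2,11)
Step 2: Sum ranks within each group.
R_1 = 23 (n_1 = 3)
R_2 = 23 (n_2 = 3)
R_3 = 20 (n_3 = 5)
Step 3: H = 12/(N(N+1)) * sum(R_i^2/n_i) - 3(N+1)
     = 12/(11*12) * (23^2/3 + 23^2/3 + 20^2/5) - 3*12
     = 0.090909 * 432.667 - 36
     = 3.333333.
Step 4: No ties, so H is used without correction.
Step 5: Under H0, H ~ chi^2(2); p-value = 0.188876.
Step 6: alpha = 0.1. fail to reject H0.

H = 3.3333, df = 2, p = 0.188876, fail to reject H0.
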